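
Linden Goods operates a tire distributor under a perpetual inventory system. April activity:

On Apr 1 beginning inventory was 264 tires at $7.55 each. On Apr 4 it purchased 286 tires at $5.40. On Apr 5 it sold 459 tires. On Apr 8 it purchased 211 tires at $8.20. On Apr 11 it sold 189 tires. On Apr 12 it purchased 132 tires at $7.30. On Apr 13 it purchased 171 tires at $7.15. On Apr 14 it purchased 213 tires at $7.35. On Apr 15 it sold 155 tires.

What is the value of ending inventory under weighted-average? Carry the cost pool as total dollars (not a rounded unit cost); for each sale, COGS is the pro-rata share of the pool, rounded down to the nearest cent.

Ending inventory = $3,480.18

After Apr 1: 264 on hand, pool $1,993.20 (≈ $7.5500 each)
After Apr 4: 550 on hand, pool $3,537.60 (≈ $6.4320 each)
Apr 5, sell 459: 459/550 × $3,537.60 → $2,952.28
After Apr 8: 302 on hand, pool $2,315.52 (≈ $7.6673 each)
Apr 11, sell 189: 189/302 × $2,315.52 → $1,449.11
After Apr 12: 245 on hand, pool $1,830.01 (≈ $7.4694 each)
After Apr 13: 416 on hand, pool $3,052.66 (≈ $7.3381 each)
After Apr 14: 629 on hand, pool $4,618.21 (≈ $7.3421 each)
Apr 15, sell 155: 155/629 × $4,618.21 → $1,138.03
Total COGS = $2,952.28 + $1,449.11 + $1,138.03 = $5,539.42
Ending inventory (cost pool remaining) = $3,480.18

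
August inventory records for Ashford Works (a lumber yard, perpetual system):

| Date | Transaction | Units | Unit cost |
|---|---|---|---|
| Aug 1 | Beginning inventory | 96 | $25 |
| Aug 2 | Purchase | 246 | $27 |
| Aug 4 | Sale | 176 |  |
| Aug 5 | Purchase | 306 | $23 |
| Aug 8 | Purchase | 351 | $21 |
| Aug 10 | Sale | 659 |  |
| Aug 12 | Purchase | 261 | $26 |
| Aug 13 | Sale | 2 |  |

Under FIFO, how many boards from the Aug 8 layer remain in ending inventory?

Aug 4, 176 sold [FIFO — oldest first]: 96 @ $25 + 80 @ $27 = $4,560
Aug 10, 659 sold [FIFO — oldest first]: 166 @ $27 + 306 @ $23 + 187 @ $21 = $15,447
Aug 13, 2 sold [FIFO — oldest first]: 2 @ $21 = $42
Total COGS = $4,560 + $15,447 + $42 = $20,049
Ending inventory: 162 @ $21 + 261 @ $26 = $10,188
Check: goods available $30,237 = COGS $20,049 + ending $10,188

162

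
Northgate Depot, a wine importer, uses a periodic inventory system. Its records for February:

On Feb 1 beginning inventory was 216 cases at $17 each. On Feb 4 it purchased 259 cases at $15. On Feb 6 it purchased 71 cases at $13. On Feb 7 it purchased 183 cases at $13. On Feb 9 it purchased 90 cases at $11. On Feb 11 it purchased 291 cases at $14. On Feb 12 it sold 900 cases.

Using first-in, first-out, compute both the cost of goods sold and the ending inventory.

COGS = $12,983; ending inventory = $2,940

Feb 12, 900 sold [FIFO — oldest first]: 216 @ $17 + 259 @ $15 + 71 @ $13 + 183 @ $13 + 90 @ $11 + 81 @ $14 = $12,983
Ending inventory: 210 @ $14 = $2,940
Check: goods available $15,923 = COGS $12,983 + ending $2,940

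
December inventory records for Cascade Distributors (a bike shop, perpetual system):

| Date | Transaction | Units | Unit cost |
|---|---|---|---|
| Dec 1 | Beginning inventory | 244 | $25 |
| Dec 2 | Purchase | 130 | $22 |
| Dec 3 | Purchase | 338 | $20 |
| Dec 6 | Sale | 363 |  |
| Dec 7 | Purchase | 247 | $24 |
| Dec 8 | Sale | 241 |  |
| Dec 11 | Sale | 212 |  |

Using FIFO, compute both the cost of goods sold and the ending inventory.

Dec 6, 363 sold [FIFO — oldest first]: 244 @ $25 + 119 @ $22 = $8,718
Dec 8, 241 sold [FIFO — oldest first]: 11 @ $22 + 230 @ $20 = $4,842
Dec 11, 212 sold [FIFO — oldest first]: 108 @ $20 + 104 @ $24 = $4,656
Total COGS = $8,718 + $4,842 + $4,656 = $18,216
Ending inventory: 143 @ $24 = $3,432

COGS = $18,216; ending inventory = $3,432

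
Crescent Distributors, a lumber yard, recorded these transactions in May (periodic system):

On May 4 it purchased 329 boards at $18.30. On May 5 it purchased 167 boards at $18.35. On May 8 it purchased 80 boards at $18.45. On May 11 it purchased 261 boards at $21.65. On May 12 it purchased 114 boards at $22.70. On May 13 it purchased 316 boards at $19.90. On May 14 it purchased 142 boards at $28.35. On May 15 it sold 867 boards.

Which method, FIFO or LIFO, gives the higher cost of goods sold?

FIFO COGS: 329 @ $18.30 + 167 @ $18.35 + 80 @ $18.45 + 261 @ $21.65 + 30 @ $22.70 = $16,892.80
LIFO COGS: 142 @ $28.35 + 316 @ $19.90 + 114 @ $22.70 + 261 @ $21.65 + 34 @ $18.45 = $19,179.85

LIFO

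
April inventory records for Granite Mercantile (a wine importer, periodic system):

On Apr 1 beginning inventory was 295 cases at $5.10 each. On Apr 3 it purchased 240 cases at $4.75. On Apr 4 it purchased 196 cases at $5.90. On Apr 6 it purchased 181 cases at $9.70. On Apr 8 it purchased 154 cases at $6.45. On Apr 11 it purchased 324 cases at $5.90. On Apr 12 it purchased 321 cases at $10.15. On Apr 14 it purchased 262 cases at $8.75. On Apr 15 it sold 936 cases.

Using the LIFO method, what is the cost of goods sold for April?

Apr 15, 936 sold [LIFO — newest first]: 262 @ $8.75 + 321 @ $10.15 + 324 @ $5.90 + 29 @ $6.45 = $7,649.30
Ending inventory: 295 @ $5.10 + 240 @ $4.75 + 196 @ $5.90 + 181 @ $9.70 + 125 @ $6.45 = $6,362.85

COGS = $7,649.30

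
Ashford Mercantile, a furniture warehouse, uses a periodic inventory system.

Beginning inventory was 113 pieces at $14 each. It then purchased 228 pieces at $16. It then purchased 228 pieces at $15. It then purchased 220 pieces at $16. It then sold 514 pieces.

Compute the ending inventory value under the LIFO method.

Sale 1 (514) [LIFO — newest first]: 220 @ $16 + 228 @ $15 + 66 @ $16 = $7,996
Ending inventory: 113 @ $14 + 162 @ $16 = $4,174

Ending inventory = $4,174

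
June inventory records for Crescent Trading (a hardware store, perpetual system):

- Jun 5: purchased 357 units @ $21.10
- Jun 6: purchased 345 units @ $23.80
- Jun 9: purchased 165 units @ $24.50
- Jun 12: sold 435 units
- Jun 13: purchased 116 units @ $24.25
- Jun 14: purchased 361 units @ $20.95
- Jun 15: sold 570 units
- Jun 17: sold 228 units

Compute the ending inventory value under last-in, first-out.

Ending inventory = $2,342.10

Jun 12, 435 sold [LIFO — newest first]: 165 @ $24.50 + 270 @ $23.80 = $10,468.50
Jun 15, 570 sold [LIFO — newest first]: 361 @ $20.95 + 116 @ $24.25 + 75 @ $23.80 + 18 @ $21.10 = $12,540.75
Jun 17, 228 sold [LIFO — newest first]: 228 @ $21.10 = $4,810.80
Total COGS = $10,468.50 + $12,540.75 + $4,810.80 = $27,820.05
Ending inventory: 111 @ $21.10 = $2,342.10
Check: goods available $30,162.15 = COGS $27,820.05 + ending $2,342.10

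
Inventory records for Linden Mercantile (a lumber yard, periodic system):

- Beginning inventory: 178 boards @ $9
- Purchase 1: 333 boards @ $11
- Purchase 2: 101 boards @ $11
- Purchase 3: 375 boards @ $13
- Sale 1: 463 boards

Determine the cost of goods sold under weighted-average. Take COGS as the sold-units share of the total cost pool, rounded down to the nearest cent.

COGS = $5,277.82

Sale 1, sell 463: 463/987 × $11,251.00 → $5,277.82
Ending inventory (cost pool remaining) = $5,973.18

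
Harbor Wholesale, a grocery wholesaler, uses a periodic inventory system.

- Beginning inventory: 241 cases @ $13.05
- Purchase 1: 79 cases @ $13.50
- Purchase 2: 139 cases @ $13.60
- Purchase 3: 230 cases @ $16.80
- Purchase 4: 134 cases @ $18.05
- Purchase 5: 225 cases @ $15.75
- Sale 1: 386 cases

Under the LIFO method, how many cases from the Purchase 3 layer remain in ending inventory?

Sale 1 (386) [LIFO — newest first]: 225 @ $15.75 + 134 @ $18.05 + 27 @ $16.80 = $6,416.05
Ending inventory: 241 @ $13.05 + 79 @ $13.50 + 139 @ $13.60 + 203 @ $16.80 = $9,512.35

203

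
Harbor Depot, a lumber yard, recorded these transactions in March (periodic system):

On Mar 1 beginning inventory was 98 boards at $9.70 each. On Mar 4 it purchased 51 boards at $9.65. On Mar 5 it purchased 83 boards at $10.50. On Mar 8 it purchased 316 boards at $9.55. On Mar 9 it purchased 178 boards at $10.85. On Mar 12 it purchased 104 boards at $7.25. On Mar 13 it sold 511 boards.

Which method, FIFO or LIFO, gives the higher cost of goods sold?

FIFO

FIFO COGS: 98 @ $9.70 + 51 @ $9.65 + 83 @ $10.50 + 279 @ $9.55 = $4,978.70
LIFO COGS: 104 @ $7.25 + 178 @ $10.85 + 229 @ $9.55 = $4,872.25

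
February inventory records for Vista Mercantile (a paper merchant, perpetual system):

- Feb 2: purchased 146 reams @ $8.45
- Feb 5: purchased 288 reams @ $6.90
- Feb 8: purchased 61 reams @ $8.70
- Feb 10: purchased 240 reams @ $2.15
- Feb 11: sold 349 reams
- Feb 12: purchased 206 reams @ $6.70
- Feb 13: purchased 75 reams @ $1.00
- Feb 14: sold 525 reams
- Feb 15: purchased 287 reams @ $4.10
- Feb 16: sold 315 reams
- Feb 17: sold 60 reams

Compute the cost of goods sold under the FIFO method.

Feb 11, 349 sold [FIFO — oldest first]: 146 @ $8.45 + 203 @ $6.90 = $2,634.40
Feb 14, 525 sold [FIFO — oldest first]: 85 @ $6.90 + 61 @ $8.70 + 240 @ $2.15 + 139 @ $6.70 = $2,564.50
Feb 16, 315 sold [FIFO — oldest first]: 67 @ $6.70 + 75 @ $1.00 + 173 @ $4.10 = $1,233.20
Feb 17, 60 sold [FIFO — oldest first]: 60 @ $4.10 = $246.00
Total COGS = $2,634.40 + $2,564.50 + $1,233.20 + $246.00 = $6,678.10
Ending inventory: 54 @ $4.10 = $221.40

COGS = $6,678.10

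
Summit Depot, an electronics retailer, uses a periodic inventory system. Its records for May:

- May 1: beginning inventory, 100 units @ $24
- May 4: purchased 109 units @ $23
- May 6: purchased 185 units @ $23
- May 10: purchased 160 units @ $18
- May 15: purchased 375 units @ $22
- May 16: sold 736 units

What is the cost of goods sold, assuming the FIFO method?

May 16, 736 sold [FIFO — oldest first]: 100 @ $24 + 109 @ $23 + 185 @ $23 + 160 @ $18 + 182 @ $22 = $16,046
Ending inventory: 193 @ $22 = $4,246

COGS = $16,046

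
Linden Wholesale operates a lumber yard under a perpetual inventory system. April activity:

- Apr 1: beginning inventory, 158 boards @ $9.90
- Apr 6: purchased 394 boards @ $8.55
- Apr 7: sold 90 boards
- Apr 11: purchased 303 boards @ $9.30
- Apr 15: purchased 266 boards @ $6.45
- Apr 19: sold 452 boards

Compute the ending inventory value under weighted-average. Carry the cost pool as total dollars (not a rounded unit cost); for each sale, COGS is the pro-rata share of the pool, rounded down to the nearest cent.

After Apr 1: 158 on hand, pool $1,564.20 (≈ $9.9000 each)
After Apr 6: 552 on hand, pool $4,932.90 (≈ $8.9364 each)
Apr 7, sell 90: 90/552 × $4,932.90 → $804.27
After Apr 11: 765 on hand, pool $6,946.53 (≈ $9.0804 each)
After Apr 15: 1031 on hand, pool $8,662.23 (≈ $8.4018 each)
Apr 19, sell 452: 452/1031 × $8,662.23 → $3,797.60
Total COGS = $804.27 + $3,797.60 = $4,601.87
Ending inventory (cost pool remaining) = $4,864.63

Ending inventory = $4,864.63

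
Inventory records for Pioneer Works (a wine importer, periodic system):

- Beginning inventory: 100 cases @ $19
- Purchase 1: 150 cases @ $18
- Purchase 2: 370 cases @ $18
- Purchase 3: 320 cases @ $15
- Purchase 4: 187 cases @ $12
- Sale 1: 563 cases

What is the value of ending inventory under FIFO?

Ending inventory = $8,070

Sale 1 (563) [FIFO — oldest first]: 100 @ $19 + 150 @ $18 + 313 @ $18 = $10,234
Ending inventory: 57 @ $18 + 320 @ $15 + 187 @ $12 = $8,070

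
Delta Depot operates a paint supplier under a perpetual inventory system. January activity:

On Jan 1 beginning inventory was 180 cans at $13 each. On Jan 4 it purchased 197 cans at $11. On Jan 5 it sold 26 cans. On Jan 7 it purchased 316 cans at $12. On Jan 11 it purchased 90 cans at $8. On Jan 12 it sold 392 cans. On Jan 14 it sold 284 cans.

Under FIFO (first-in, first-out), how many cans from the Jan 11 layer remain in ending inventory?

Jan 5, 26 sold [FIFO — oldest first]: 26 @ $13 = $338
Jan 12, 392 sold [FIFO — oldest first]: 154 @ $13 + 197 @ $11 + 41 @ $12 = $4,661
Jan 14, 284 sold [FIFO — oldest first]: 275 @ $12 + 9 @ $8 = $3,372
Total COGS = $338 + $4,661 + $3,372 = $8,371
Ending inventory: 81 @ $8 = $648

81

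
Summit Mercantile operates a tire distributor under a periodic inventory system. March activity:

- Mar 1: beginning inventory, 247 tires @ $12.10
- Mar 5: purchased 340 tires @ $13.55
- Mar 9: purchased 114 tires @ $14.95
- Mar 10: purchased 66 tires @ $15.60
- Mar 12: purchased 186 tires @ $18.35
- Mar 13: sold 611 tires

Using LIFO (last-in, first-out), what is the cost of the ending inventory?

Mar 13, 611 sold [LIFO — newest first]: 186 @ $18.35 + 66 @ $15.60 + 114 @ $14.95 + 245 @ $13.55 = $9,466.75
Ending inventory: 247 @ $12.10 + 95 @ $13.55 = $4,275.95
Check: goods available $13,742.70 = COGS $9,466.75 + ending $4,275.95

Ending inventory = $4,275.95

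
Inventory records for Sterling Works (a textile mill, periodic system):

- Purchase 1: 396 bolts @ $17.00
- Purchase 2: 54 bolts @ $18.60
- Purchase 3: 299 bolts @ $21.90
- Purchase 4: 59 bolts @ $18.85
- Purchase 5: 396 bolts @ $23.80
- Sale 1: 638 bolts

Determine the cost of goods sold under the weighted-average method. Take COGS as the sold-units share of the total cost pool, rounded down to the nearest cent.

Sale 1, sell 638: 638/1204 × $24,821.45 → $13,152.89
Ending inventory (cost pool remaining) = $11,668.56

COGS = $13,152.89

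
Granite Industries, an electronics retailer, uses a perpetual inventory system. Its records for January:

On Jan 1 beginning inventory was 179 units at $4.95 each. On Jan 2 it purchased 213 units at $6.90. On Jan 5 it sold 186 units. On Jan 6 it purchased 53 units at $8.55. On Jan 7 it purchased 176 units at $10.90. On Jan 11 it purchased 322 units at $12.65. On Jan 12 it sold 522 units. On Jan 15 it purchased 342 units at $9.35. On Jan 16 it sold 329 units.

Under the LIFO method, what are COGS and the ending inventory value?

COGS = $10,556.45; ending inventory = $1,441.85

Jan 5, 186 sold [LIFO — newest first]: 186 @ $6.90 = $1,283.40
Jan 12, 522 sold [LIFO — newest first]: 322 @ $12.65 + 176 @ $10.90 + 24 @ $8.55 = $6,196.90
Jan 16, 329 sold [LIFO — newest first]: 329 @ $9.35 = $3,076.15
Total COGS = $1,283.40 + $6,196.90 + $3,076.15 = $10,556.45
Ending inventory: 179 @ $4.95 + 27 @ $6.90 + 29 @ $8.55 + 13 @ $9.35 = $1,441.85
Check: goods available $11,998.30 = COGS $10,556.45 + ending $1,441.85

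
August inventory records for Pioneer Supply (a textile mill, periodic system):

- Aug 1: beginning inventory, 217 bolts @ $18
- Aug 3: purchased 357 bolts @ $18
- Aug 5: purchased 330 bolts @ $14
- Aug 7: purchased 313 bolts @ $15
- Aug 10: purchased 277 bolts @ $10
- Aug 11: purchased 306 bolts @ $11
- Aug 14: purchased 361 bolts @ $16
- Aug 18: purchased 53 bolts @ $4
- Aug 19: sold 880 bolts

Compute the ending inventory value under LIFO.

Aug 19, 880 sold [LIFO — newest first]: 53 @ $4 + 361 @ $16 + 306 @ $11 + 160 @ $10 = $10,954
Ending inventory: 217 @ $18 + 357 @ $18 + 330 @ $14 + 313 @ $15 + 117 @ $10 = $20,817
Check: goods available $31,771 = COGS $10,954 + ending $20,817

Ending inventory = $20,817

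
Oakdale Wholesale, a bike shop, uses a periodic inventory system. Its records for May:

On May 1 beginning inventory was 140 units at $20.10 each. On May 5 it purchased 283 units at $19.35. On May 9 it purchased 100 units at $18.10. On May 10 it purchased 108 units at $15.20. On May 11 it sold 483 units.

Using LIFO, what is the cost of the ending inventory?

May 11, 483 sold [LIFO — newest first]: 108 @ $15.20 + 100 @ $18.10 + 275 @ $19.35 = $8,772.85
Ending inventory: 140 @ $20.10 + 8 @ $19.35 = $2,968.80

Ending inventory = $2,968.80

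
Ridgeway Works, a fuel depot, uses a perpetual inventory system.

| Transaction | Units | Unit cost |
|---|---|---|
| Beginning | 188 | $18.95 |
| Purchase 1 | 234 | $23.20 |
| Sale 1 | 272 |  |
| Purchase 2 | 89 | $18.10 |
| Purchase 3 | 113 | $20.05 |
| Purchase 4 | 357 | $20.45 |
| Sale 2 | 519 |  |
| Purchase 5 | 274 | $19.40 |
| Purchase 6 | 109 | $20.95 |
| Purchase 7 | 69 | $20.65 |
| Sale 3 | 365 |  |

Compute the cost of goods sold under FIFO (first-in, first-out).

COGS = $23,563.60

Sale 1 (272) [FIFO — oldest first]: 188 @ $18.95 + 84 @ $23.20 = $5,511.40
Sale 2 (519) [FIFO — oldest first]: 150 @ $23.20 + 89 @ $18.10 + 113 @ $20.05 + 167 @ $20.45 = $10,771.70
Sale 3 (365) [FIFO — oldest first]: 190 @ $20.45 + 175 @ $19.40 = $7,280.50
Total COGS = $5,511.40 + $10,771.70 + $7,280.50 = $23,563.60
Ending inventory: 99 @ $19.40 + 109 @ $20.95 + 69 @ $20.65 = $5,629.00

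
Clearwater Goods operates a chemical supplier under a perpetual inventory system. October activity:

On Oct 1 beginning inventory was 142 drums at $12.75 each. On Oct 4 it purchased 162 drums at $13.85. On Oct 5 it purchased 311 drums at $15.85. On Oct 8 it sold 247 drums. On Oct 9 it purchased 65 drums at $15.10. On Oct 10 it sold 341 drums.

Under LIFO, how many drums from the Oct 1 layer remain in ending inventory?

Oct 8, 247 sold [LIFO — newest first]: 247 @ $15.85 = $3,914.95
Oct 10, 341 sold [LIFO — newest first]: 65 @ $15.10 + 64 @ $15.85 + 162 @ $13.85 + 50 @ $12.75 = $4,877.10
Total COGS = $3,914.95 + $4,877.10 = $8,792.05
Ending inventory: 92 @ $12.75 = $1,173.00
Check: goods available $9,965.05 = COGS $8,792.05 + ending $1,173.00

92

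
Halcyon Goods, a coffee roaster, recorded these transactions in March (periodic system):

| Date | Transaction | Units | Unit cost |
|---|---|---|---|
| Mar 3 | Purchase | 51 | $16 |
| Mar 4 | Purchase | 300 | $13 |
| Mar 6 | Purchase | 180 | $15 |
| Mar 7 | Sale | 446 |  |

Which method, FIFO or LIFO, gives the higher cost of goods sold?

FIFO COGS: 51 @ $16 + 300 @ $13 + 95 @ $15 = $6,141
LIFO COGS: 180 @ $15 + 266 @ $13 = $6,158

LIFO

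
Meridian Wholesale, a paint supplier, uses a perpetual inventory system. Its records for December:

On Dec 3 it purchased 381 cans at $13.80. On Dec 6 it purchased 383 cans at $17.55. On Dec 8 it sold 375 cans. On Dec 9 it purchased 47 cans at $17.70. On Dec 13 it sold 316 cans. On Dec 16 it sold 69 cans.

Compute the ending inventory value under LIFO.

Ending inventory = $703.80

Dec 8, 375 sold [LIFO — newest first]: 375 @ $17.55 = $6,581.25
Dec 13, 316 sold [LIFO — newest first]: 47 @ $17.70 + 8 @ $17.55 + 261 @ $13.80 = $4,574.10
Dec 16, 69 sold [LIFO — newest first]: 69 @ $13.80 = $952.20
Total COGS = $6,581.25 + $4,574.10 + $952.20 = $12,107.55
Ending inventory: 51 @ $13.80 = $703.80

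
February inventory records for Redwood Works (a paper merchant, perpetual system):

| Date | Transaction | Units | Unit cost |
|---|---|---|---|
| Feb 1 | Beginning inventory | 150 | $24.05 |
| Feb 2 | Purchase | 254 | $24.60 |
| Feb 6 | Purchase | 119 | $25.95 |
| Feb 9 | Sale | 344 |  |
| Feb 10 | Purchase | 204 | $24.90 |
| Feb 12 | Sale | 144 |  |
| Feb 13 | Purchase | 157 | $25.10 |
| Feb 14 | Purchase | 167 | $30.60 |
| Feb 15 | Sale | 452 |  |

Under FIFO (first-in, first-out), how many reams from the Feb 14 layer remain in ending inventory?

Feb 9, 344 sold [FIFO — oldest first]: 150 @ $24.05 + 194 @ $24.60 = $8,379.90
Feb 12, 144 sold [FIFO — oldest first]: 60 @ $24.60 + 84 @ $25.95 = $3,655.80
Feb 15, 452 sold [FIFO — oldest first]: 35 @ $25.95 + 204 @ $24.90 + 157 @ $25.10 + 56 @ $30.60 = $11,642.15
Total COGS = $8,379.90 + $3,655.80 + $11,642.15 = $23,677.85
Ending inventory: 111 @ $30.60 = $3,396.60

111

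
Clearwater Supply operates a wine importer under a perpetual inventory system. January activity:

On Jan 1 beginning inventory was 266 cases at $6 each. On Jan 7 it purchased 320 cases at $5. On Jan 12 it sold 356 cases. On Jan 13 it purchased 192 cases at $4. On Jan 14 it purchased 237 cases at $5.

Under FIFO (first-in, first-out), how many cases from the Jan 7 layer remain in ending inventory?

Jan 12, 356 sold [FIFO — oldest first]: 266 @ $6 + 90 @ $5 = $2,046
Ending inventory: 230 @ $5 + 192 @ $4 + 237 @ $5 = $3,103
Check: goods available $5,149 = COGS $2,046 + ending $3,103

230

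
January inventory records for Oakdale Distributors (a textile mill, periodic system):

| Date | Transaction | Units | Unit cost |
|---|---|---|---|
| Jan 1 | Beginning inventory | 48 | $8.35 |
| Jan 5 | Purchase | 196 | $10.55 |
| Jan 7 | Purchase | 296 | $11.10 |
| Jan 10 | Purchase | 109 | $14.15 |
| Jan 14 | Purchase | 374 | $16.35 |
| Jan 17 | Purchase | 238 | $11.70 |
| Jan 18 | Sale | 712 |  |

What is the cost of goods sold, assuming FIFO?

Jan 18, 712 sold [FIFO — oldest first]: 48 @ $8.35 + 196 @ $10.55 + 296 @ $11.10 + 109 @ $14.15 + 63 @ $16.35 = $8,326.60
Ending inventory: 311 @ $16.35 + 238 @ $11.70 = $7,869.45

COGS = $8,326.60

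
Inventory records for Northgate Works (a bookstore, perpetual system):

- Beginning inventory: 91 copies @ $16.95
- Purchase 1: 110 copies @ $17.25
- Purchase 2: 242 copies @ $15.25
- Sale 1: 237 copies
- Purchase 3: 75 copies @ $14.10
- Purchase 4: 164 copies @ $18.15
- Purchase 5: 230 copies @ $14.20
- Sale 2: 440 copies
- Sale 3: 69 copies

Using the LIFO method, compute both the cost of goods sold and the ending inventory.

COGS = $11,594.35; ending inventory = $2,836.20

Sale 1 (237) [LIFO — newest first]: 237 @ $15.25 = $3,614.25
Sale 2 (440) [LIFO — newest first]: 230 @ $14.20 + 164 @ $18.15 + 46 @ $14.10 = $6,891.20
Sale 3 (69) [LIFO — newest first]: 29 @ $14.10 + 5 @ $15.25 + 35 @ $17.25 = $1,088.90
Total COGS = $3,614.25 + $6,891.20 + $1,088.90 = $11,594.35
Ending inventory: 91 @ $16.95 + 75 @ $17.25 = $2,836.20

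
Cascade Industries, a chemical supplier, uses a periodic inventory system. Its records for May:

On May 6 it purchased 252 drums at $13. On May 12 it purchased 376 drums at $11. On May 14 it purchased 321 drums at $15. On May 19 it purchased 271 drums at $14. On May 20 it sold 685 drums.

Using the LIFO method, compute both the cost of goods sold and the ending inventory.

May 20, 685 sold [LIFO — newest first]: 271 @ $14 + 321 @ $15 + 93 @ $11 = $9,632
Ending inventory: 252 @ $13 + 283 @ $11 = $6,389

COGS = $9,632; ending inventory = $6,389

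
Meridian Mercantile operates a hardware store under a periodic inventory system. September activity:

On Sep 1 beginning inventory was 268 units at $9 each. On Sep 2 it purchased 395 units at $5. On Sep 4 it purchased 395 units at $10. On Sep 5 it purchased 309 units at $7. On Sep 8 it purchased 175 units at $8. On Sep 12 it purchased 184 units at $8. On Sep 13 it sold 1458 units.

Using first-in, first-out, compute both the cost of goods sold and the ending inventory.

COGS = $11,228; ending inventory = $2,144

Sep 13, 1458 sold [FIFO — oldest first]: 268 @ $9 + 395 @ $5 + 395 @ $10 + 309 @ $7 + 91 @ $8 = $11,228
Ending inventory: 84 @ $8 + 184 @ $8 = $2,144
Check: goods available $13,372 = COGS $11,228 + ending $2,144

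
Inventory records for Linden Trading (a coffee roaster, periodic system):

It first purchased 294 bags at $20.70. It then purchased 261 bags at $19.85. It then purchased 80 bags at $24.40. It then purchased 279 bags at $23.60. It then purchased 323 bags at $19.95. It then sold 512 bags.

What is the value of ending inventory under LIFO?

Sale 1 (512) [LIFO — newest first]: 323 @ $19.95 + 189 @ $23.60 = $10,904.25
Ending inventory: 294 @ $20.70 + 261 @ $19.85 + 80 @ $24.40 + 90 @ $23.60 = $15,342.65
Check: goods available $26,246.90 = COGS $10,904.25 + ending $15,342.65

Ending inventory = $15,342.65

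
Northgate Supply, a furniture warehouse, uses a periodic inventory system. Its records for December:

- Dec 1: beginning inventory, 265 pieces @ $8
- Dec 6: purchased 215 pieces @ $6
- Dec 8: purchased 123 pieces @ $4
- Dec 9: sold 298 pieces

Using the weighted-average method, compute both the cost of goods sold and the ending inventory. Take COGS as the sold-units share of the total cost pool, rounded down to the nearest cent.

COGS = $1,928.35; ending inventory = $1,973.65

Dec 9, sell 298: 298/603 × $3,902.00 → $1,928.35
Ending inventory (cost pool remaining) = $1,973.65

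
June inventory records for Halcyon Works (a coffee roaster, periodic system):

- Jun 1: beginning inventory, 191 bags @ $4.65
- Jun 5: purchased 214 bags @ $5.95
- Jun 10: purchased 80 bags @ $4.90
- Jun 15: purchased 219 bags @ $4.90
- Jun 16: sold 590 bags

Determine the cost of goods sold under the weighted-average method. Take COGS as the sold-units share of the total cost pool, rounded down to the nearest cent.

Jun 16, sell 590: 590/704 × $3,626.55 → $3,039.29
Ending inventory (cost pool remaining) = $587.26
Check: goods available $3,626.55 = COGS $3,039.29 + ending $587.26

COGS = $3,039.29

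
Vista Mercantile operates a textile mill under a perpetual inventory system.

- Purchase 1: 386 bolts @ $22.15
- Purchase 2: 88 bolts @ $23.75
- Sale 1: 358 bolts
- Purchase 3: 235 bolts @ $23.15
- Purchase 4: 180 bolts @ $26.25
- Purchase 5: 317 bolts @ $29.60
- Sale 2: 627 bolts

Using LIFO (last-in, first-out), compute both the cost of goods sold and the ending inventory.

COGS = $25,188.20; ending inventory = $5,000.15

Sale 1 (358) [LIFO — newest first]: 88 @ $23.75 + 270 @ $22.15 = $8,070.50
Sale 2 (627) [LIFO — newest first]: 317 @ $29.60 + 180 @ $26.25 + 130 @ $23.15 = $17,117.70
Total COGS = $8,070.50 + $17,117.70 = $25,188.20
Ending inventory: 116 @ $22.15 + 105 @ $23.15 = $5,000.15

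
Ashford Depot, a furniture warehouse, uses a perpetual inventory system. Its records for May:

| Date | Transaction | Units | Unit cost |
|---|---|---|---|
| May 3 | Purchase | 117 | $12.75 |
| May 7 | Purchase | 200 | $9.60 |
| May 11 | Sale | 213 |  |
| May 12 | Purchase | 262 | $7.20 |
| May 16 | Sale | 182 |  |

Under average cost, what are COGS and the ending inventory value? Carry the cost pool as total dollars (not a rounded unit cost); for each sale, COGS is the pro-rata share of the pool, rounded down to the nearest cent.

After May 3: 117 on hand, pool $1,491.75 (≈ $12.7500 each)
After May 7: 317 on hand, pool $3,411.75 (≈ $10.7626 each)
May 11, sell 213: 213/317 × $3,411.75 → $2,292.43
After May 12: 366 on hand, pool $3,005.72 (≈ $8.2123 each)
May 16, sell 182: 182/366 × $3,005.72 → $1,494.64
Total COGS = $2,292.43 + $1,494.64 = $3,787.07
Ending inventory (cost pool remaining) = $1,511.08

COGS = $3,787.07; ending inventory = $1,511.08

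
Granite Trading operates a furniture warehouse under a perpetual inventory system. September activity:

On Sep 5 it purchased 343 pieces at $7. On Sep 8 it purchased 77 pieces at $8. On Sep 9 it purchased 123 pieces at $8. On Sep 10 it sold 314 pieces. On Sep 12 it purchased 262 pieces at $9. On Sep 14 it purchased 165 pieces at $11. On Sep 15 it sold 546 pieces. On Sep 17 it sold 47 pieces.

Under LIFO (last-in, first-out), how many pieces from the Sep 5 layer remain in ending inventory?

Sep 10, 314 sold [LIFO — newest first]: 123 @ $8 + 77 @ $8 + 114 @ $7 = $2,398
Sep 15, 546 sold [LIFO — newest first]: 165 @ $11 + 262 @ $9 + 119 @ $7 = $5,006
Sep 17, 47 sold [LIFO — newest first]: 47 @ $7 = $329
Total COGS = $2,398 + $5,006 + $329 = $7,733
Ending inventory: 63 @ $7 = $441

63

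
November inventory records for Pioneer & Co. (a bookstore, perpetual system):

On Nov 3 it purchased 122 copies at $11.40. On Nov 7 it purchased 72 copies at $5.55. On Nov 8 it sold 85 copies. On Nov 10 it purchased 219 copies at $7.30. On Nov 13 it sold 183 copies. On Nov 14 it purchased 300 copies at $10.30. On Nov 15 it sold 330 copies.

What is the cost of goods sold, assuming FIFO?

COGS = $5,294.60

Nov 8, 85 sold [FIFO — oldest first]: 85 @ $11.40 = $969.00
Nov 13, 183 sold [FIFO — oldest first]: 37 @ $11.40 + 72 @ $5.55 + 74 @ $7.30 = $1,361.60
Nov 15, 330 sold [FIFO — oldest first]: 145 @ $7.30 + 185 @ $10.30 = $2,964.00
Total COGS = $969.00 + $1,361.60 + $2,964.00 = $5,294.60
Ending inventory: 115 @ $10.30 = $1,184.50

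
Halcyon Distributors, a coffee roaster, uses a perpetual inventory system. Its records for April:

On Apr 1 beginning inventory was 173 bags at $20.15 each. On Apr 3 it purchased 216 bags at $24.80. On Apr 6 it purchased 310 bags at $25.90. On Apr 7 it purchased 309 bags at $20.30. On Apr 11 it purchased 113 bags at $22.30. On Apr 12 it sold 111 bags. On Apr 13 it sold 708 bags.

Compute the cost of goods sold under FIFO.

Apr 12, 111 sold [FIFO — oldest first]: 111 @ $20.15 = $2,236.65
Apr 13, 708 sold [FIFO — oldest first]: 62 @ $20.15 + 216 @ $24.80 + 310 @ $25.90 + 120 @ $20.30 = $17,071.10
Total COGS = $2,236.65 + $17,071.10 = $19,307.75
Ending inventory: 189 @ $20.30 + 113 @ $22.30 = $6,356.60
Check: goods available $25,664.35 = COGS $19,307.75 + ending $6,356.60

COGS = $19,307.75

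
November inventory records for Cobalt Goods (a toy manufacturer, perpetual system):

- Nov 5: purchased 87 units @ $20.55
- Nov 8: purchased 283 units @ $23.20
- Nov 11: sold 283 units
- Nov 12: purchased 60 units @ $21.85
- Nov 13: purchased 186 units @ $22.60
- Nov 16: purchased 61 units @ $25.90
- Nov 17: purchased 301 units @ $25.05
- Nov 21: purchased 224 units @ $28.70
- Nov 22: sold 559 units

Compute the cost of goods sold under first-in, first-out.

Nov 11, 283 sold [FIFO — oldest first]: 87 @ $20.55 + 196 @ $23.20 = $6,335.05
Nov 22, 559 sold [FIFO — oldest first]: 87 @ $23.20 + 60 @ $21.85 + 186 @ $22.60 + 61 @ $25.90 + 165 @ $25.05 = $13,246.15
Total COGS = $6,335.05 + $13,246.15 = $19,581.20
Ending inventory: 136 @ $25.05 + 224 @ $28.70 = $9,835.60

COGS = $19,581.20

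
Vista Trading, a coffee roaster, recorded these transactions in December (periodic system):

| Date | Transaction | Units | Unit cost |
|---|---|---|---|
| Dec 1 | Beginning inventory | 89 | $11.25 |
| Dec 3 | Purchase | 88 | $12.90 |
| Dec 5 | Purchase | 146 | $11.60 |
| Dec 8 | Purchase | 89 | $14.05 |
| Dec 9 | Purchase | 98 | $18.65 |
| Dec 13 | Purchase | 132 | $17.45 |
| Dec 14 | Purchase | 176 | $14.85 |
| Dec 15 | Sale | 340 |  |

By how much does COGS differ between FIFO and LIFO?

$1,444.90

FIFO COGS: 89 @ $11.25 + 88 @ $12.90 + 146 @ $11.60 + 17 @ $14.05 = $4,068.90
LIFO COGS: 176 @ $14.85 + 132 @ $17.45 + 32 @ $18.65 = $5,513.80
Difference = |$4,068.90 − $5,513.80| = $1,444.90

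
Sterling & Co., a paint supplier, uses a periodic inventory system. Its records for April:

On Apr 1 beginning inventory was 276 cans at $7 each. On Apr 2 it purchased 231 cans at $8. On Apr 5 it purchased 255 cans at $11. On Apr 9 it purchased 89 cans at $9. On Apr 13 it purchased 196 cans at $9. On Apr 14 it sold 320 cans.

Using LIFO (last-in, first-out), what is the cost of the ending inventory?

Apr 14, 320 sold [LIFO — newest first]: 196 @ $9 + 89 @ $9 + 35 @ $11 = $2,950
Ending inventory: 276 @ $7 + 231 @ $8 + 220 @ $11 = $6,200

Ending inventory = $6,200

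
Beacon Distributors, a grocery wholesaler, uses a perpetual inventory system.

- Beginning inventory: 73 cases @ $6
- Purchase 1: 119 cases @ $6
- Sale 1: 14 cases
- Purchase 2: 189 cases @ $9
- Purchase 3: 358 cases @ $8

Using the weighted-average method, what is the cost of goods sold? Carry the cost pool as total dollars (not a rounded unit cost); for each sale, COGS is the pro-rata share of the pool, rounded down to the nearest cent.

After Beginning: 73 on hand, pool $438.00 (≈ $6.0000 each)
After Purchase 1: 192 on hand, pool $1,152.00 (≈ $6.0000 each)
Sale 1, sell 14: 14/192 × $1,152.00 → $84.00
After Purchase 2: 367 on hand, pool $2,769.00 (≈ $7.5450 each)
After Purchase 3: 725 on hand, pool $5,633.00 (≈ $7.7697 each)
Ending inventory (cost pool remaining) = $5,633.00
Check: goods available $5,717.00 = COGS $84.00 + ending $5,633.00

COGS = $84.00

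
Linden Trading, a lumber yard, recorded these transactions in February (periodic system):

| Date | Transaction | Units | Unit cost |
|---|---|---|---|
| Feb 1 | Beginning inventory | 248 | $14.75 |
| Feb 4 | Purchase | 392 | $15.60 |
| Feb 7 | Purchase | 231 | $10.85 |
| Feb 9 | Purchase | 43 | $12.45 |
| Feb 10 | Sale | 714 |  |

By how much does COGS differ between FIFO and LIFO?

$711.20

FIFO COGS: 248 @ $14.75 + 392 @ $15.60 + 74 @ $10.85 = $10,576.10
LIFO COGS: 43 @ $12.45 + 231 @ $10.85 + 392 @ $15.60 + 48 @ $14.75 = $9,864.90
Difference = |$10,576.10 − $9,864.90| = $711.20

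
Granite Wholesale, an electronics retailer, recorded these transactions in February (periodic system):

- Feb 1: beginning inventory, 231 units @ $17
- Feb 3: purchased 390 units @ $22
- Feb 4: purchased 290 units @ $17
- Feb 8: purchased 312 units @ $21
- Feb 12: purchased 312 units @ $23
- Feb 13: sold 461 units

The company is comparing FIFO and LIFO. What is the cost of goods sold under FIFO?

COGS = $8,987

FIFO COGS: 231 @ $17 + 230 @ $22 = $8,987
LIFO COGS: 312 @ $23 + 149 @ $21 = $10,305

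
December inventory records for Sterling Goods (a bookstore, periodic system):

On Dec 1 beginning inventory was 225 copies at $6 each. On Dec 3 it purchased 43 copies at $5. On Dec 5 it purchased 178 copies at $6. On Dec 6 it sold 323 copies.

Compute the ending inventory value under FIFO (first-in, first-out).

Ending inventory = $738

Dec 6, 323 sold [FIFO — oldest first]: 225 @ $6 + 43 @ $5 + 55 @ $6 = $1,895
Ending inventory: 123 @ $6 = $738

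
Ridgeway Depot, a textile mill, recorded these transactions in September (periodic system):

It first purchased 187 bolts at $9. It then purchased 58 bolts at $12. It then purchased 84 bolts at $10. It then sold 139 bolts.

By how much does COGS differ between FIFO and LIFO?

FIFO COGS: 139 @ $9 = $1,251
LIFO COGS: 84 @ $10 + 55 @ $12 = $1,500
Difference = |$1,251 − $1,500| = $249

$249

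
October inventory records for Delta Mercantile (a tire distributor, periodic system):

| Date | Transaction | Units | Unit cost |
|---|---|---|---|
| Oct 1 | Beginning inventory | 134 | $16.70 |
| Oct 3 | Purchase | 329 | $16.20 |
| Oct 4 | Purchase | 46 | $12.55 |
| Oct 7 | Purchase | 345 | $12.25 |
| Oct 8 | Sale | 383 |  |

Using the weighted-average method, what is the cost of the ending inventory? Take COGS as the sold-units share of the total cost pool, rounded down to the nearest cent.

Ending inventory = $6,822.97

Oct 8, sell 383: 383/854 × $12,371.15 → $5,548.18
Ending inventory (cost pool remaining) = $6,822.97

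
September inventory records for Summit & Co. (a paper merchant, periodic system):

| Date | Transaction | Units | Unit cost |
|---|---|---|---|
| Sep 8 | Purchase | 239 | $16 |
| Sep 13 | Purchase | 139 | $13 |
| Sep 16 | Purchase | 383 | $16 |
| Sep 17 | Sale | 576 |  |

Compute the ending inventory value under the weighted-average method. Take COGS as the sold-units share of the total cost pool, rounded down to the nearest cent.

Ending inventory = $2,858.63

Sep 17, sell 576: 576/761 × $11,759.00 → $8,900.37
Ending inventory (cost pool remaining) = $2,858.63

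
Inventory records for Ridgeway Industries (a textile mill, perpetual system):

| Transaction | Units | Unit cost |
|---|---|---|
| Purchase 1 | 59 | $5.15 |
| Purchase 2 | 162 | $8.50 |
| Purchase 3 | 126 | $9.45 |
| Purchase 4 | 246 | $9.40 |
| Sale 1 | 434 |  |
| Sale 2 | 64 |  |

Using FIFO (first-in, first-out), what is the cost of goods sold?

Sale 1 (434) [FIFO — oldest first]: 59 @ $5.15 + 162 @ $8.50 + 126 @ $9.45 + 87 @ $9.40 = $3,689.35
Sale 2 (64) [FIFO — oldest first]: 64 @ $9.40 = $601.60
Total COGS = $3,689.35 + $601.60 = $4,290.95
Ending inventory: 95 @ $9.40 = $893.00
Check: goods available $5,183.95 = COGS $4,290.95 + ending $893.00

COGS = $4,290.95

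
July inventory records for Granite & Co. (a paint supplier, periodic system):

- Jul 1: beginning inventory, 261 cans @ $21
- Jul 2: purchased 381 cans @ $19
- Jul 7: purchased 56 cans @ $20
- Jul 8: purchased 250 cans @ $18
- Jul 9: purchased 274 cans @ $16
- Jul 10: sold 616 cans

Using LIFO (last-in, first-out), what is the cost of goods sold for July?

COGS = $10,688

Jul 10, 616 sold [LIFO — newest first]: 274 @ $16 + 250 @ $18 + 56 @ $20 + 36 @ $19 = $10,688
Ending inventory: 261 @ $21 + 345 @ $19 = $12,036
Check: goods available $22,724 = COGS $10,688 + ending $12,036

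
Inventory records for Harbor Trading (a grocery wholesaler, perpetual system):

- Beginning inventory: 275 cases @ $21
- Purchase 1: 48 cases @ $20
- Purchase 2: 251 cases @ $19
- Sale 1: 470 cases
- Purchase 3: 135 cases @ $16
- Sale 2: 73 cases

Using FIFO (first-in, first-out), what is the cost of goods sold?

COGS = $10,915

Sale 1 (470) [FIFO — oldest first]: 275 @ $21 + 48 @ $20 + 147 @ $19 = $9,528
Sale 2 (73) [FIFO — oldest first]: 73 @ $19 = $1,387
Total COGS = $9,528 + $1,387 = $10,915
Ending inventory: 31 @ $19 + 135 @ $16 = $2,749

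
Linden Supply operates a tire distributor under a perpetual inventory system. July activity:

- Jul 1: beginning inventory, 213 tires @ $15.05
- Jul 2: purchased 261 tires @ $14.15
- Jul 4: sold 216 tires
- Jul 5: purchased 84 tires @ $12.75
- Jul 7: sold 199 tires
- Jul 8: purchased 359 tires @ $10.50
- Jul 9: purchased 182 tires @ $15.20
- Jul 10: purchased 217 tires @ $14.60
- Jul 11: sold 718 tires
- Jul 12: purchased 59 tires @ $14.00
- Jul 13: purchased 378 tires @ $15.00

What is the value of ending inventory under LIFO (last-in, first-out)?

Jul 4, 216 sold [LIFO — newest first]: 216 @ $14.15 = $3,056.40
Jul 7, 199 sold [LIFO — newest first]: 84 @ $12.75 + 45 @ $14.15 + 70 @ $15.05 = $2,761.25
Jul 11, 718 sold [LIFO — newest first]: 217 @ $14.60 + 182 @ $15.20 + 319 @ $10.50 = $9,284.10
Total COGS = $3,056.40 + $2,761.25 + $9,284.10 = $15,101.75
Ending inventory: 143 @ $15.05 + 40 @ $10.50 + 59 @ $14.00 + 378 @ $15.00 = $9,068.15

Ending inventory = $9,068.15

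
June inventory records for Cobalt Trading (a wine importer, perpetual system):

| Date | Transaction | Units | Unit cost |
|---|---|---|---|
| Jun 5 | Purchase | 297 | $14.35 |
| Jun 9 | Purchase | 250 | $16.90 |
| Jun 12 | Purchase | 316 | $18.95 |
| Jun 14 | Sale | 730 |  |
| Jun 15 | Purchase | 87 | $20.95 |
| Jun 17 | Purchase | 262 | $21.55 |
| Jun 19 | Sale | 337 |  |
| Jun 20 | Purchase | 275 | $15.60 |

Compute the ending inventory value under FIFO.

Ending inventory = $7,414.75

Jun 14, 730 sold [FIFO — oldest first]: 297 @ $14.35 + 250 @ $16.90 + 183 @ $18.95 = $11,954.80
Jun 19, 337 sold [FIFO — oldest first]: 133 @ $18.95 + 87 @ $20.95 + 117 @ $21.55 = $6,864.35
Total COGS = $11,954.80 + $6,864.35 = $18,819.15
Ending inventory: 145 @ $21.55 + 275 @ $15.60 = $7,414.75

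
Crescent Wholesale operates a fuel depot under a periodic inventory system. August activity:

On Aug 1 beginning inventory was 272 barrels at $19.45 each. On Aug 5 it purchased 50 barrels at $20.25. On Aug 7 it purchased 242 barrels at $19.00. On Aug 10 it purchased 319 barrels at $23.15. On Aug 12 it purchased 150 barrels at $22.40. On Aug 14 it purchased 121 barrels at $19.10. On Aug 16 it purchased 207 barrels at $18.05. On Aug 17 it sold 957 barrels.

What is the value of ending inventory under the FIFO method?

Aug 17, 957 sold [FIFO — oldest first]: 272 @ $19.45 + 50 @ $20.25 + 242 @ $19.00 + 319 @ $23.15 + 74 @ $22.40 = $19,943.35
Ending inventory: 76 @ $22.40 + 121 @ $19.10 + 207 @ $18.05 = $7,749.85
Check: goods available $27,693.20 = COGS $19,943.35 + ending $7,749.85

Ending inventory = $7,749.85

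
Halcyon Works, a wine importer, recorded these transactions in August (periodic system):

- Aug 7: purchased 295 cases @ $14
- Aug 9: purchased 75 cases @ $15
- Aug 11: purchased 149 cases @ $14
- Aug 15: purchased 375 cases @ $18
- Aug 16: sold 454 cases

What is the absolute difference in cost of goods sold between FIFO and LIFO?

$1,425

FIFO COGS: 295 @ $14 + 75 @ $15 + 84 @ $14 = $6,431
LIFO COGS: 375 @ $18 + 79 @ $14 = $7,856
Difference = |$6,431 − $7,856| = $1,425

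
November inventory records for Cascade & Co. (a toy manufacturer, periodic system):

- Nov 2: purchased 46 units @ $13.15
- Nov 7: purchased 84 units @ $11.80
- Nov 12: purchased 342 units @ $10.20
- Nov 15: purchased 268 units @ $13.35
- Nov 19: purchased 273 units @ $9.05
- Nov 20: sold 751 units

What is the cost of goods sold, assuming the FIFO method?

Nov 20, 751 sold [FIFO — oldest first]: 46 @ $13.15 + 84 @ $11.80 + 342 @ $10.20 + 268 @ $13.35 + 11 @ $9.05 = $8,761.85
Ending inventory: 262 @ $9.05 = $2,371.10

COGS = $8,761.85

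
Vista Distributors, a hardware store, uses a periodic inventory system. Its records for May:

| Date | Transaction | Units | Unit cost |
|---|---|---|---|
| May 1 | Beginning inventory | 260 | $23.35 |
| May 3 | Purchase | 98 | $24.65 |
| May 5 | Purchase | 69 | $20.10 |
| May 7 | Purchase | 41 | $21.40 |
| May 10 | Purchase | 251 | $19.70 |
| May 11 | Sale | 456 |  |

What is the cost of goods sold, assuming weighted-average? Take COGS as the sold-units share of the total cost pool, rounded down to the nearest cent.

COGS = $9,954.43

May 11, sell 456: 456/719 × $15,695.70 → $9,954.43
Ending inventory (cost pool remaining) = $5,741.27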